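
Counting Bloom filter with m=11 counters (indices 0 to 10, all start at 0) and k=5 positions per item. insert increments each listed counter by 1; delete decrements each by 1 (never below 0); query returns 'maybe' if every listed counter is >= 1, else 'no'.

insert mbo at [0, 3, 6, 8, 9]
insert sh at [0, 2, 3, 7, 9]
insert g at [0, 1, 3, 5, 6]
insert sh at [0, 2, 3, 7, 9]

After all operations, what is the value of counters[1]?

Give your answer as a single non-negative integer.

Answer: 1

Derivation:
Step 1: insert mbo at [0, 3, 6, 8, 9] -> counters=[1,0,0,1,0,0,1,0,1,1,0]
Step 2: insert sh at [0, 2, 3, 7, 9] -> counters=[2,0,1,2,0,0,1,1,1,2,0]
Step 3: insert g at [0, 1, 3, 5, 6] -> counters=[3,1,1,3,0,1,2,1,1,2,0]
Step 4: insert sh at [0, 2, 3, 7, 9] -> counters=[4,1,2,4,0,1,2,2,1,3,0]
Final counters=[4,1,2,4,0,1,2,2,1,3,0] -> counters[1]=1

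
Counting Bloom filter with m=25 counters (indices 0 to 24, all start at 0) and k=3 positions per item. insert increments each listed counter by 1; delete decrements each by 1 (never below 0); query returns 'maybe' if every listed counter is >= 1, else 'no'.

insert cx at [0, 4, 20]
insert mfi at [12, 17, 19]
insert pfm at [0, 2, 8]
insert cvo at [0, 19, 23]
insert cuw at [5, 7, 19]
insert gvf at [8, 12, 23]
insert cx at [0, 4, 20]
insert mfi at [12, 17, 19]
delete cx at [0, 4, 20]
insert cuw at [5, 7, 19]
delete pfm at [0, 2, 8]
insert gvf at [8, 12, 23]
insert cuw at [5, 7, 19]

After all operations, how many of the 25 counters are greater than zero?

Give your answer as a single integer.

Answer: 10

Derivation:
Step 1: insert cx at [0, 4, 20] -> counters=[1,0,0,0,1,0,0,0,0,0,0,0,0,0,0,0,0,0,0,0,1,0,0,0,0]
Step 2: insert mfi at [12, 17, 19] -> counters=[1,0,0,0,1,0,0,0,0,0,0,0,1,0,0,0,0,1,0,1,1,0,0,0,0]
Step 3: insert pfm at [0, 2, 8] -> counters=[2,0,1,0,1,0,0,0,1,0,0,0,1,0,0,0,0,1,0,1,1,0,0,0,0]
Step 4: insert cvo at [0, 19, 23] -> counters=[3,0,1,0,1,0,0,0,1,0,0,0,1,0,0,0,0,1,0,2,1,0,0,1,0]
Step 5: insert cuw at [5, 7, 19] -> counters=[3,0,1,0,1,1,0,1,1,0,0,0,1,0,0,0,0,1,0,3,1,0,0,1,0]
Step 6: insert gvf at [8, 12, 23] -> counters=[3,0,1,0,1,1,0,1,2,0,0,0,2,0,0,0,0,1,0,3,1,0,0,2,0]
Step 7: insert cx at [0, 4, 20] -> counters=[4,0,1,0,2,1,0,1,2,0,0,0,2,0,0,0,0,1,0,3,2,0,0,2,0]
Step 8: insert mfi at [12, 17, 19] -> counters=[4,0,1,0,2,1,0,1,2,0,0,0,3,0,0,0,0,2,0,4,2,0,0,2,0]
Step 9: delete cx at [0, 4, 20] -> counters=[3,0,1,0,1,1,0,1,2,0,0,0,3,0,0,0,0,2,0,4,1,0,0,2,0]
Step 10: insert cuw at [5, 7, 19] -> counters=[3,0,1,0,1,2,0,2,2,0,0,0,3,0,0,0,0,2,0,5,1,0,0,2,0]
Step 11: delete pfm at [0, 2, 8] -> counters=[2,0,0,0,1,2,0,2,1,0,0,0,3,0,0,0,0,2,0,5,1,0,0,2,0]
Step 12: insert gvf at [8, 12, 23] -> counters=[2,0,0,0,1,2,0,2,2,0,0,0,4,0,0,0,0,2,0,5,1,0,0,3,0]
Step 13: insert cuw at [5, 7, 19] -> counters=[2,0,0,0,1,3,0,3,2,0,0,0,4,0,0,0,0,2,0,6,1,0,0,3,0]
Final counters=[2,0,0,0,1,3,0,3,2,0,0,0,4,0,0,0,0,2,0,6,1,0,0,3,0] -> 10 nonzero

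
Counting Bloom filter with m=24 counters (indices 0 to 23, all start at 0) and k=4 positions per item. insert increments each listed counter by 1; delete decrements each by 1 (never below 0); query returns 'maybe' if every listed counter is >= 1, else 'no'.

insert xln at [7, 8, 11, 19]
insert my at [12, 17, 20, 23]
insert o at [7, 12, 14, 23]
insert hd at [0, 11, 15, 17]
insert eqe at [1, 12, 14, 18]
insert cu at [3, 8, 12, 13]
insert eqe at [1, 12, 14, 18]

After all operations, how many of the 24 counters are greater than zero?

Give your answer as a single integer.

Answer: 15

Derivation:
Step 1: insert xln at [7, 8, 11, 19] -> counters=[0,0,0,0,0,0,0,1,1,0,0,1,0,0,0,0,0,0,0,1,0,0,0,0]
Step 2: insert my at [12, 17, 20, 23] -> counters=[0,0,0,0,0,0,0,1,1,0,0,1,1,0,0,0,0,1,0,1,1,0,0,1]
Step 3: insert o at [7, 12, 14, 23] -> counters=[0,0,0,0,0,0,0,2,1,0,0,1,2,0,1,0,0,1,0,1,1,0,0,2]
Step 4: insert hd at [0, 11, 15, 17] -> counters=[1,0,0,0,0,0,0,2,1,0,0,2,2,0,1,1,0,2,0,1,1,0,0,2]
Step 5: insert eqe at [1, 12, 14, 18] -> counters=[1,1,0,0,0,0,0,2,1,0,0,2,3,0,2,1,0,2,1,1,1,0,0,2]
Step 6: insert cu at [3, 8, 12, 13] -> counters=[1,1,0,1,0,0,0,2,2,0,0,2,4,1,2,1,0,2,1,1,1,0,0,2]
Step 7: insert eqe at [1, 12, 14, 18] -> counters=[1,2,0,1,0,0,0,2,2,0,0,2,5,1,3,1,0,2,2,1,1,0,0,2]
Final counters=[1,2,0,1,0,0,0,2,2,0,0,2,5,1,3,1,0,2,2,1,1,0,0,2] -> 15 nonzero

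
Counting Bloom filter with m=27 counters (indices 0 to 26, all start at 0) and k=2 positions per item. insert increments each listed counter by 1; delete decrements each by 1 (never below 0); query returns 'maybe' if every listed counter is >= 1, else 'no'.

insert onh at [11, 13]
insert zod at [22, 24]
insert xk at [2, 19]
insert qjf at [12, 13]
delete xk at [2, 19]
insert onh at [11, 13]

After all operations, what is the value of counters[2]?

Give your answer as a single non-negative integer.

Answer: 0

Derivation:
Step 1: insert onh at [11, 13] -> counters=[0,0,0,0,0,0,0,0,0,0,0,1,0,1,0,0,0,0,0,0,0,0,0,0,0,0,0]
Step 2: insert zod at [22, 24] -> counters=[0,0,0,0,0,0,0,0,0,0,0,1,0,1,0,0,0,0,0,0,0,0,1,0,1,0,0]
Step 3: insert xk at [2, 19] -> counters=[0,0,1,0,0,0,0,0,0,0,0,1,0,1,0,0,0,0,0,1,0,0,1,0,1,0,0]
Step 4: insert qjf at [12, 13] -> counters=[0,0,1,0,0,0,0,0,0,0,0,1,1,2,0,0,0,0,0,1,0,0,1,0,1,0,0]
Step 5: delete xk at [2, 19] -> counters=[0,0,0,0,0,0,0,0,0,0,0,1,1,2,0,0,0,0,0,0,0,0,1,0,1,0,0]
Step 6: insert onh at [11, 13] -> counters=[0,0,0,0,0,0,0,0,0,0,0,2,1,3,0,0,0,0,0,0,0,0,1,0,1,0,0]
Final counters=[0,0,0,0,0,0,0,0,0,0,0,2,1,3,0,0,0,0,0,0,0,0,1,0,1,0,0] -> counters[2]=0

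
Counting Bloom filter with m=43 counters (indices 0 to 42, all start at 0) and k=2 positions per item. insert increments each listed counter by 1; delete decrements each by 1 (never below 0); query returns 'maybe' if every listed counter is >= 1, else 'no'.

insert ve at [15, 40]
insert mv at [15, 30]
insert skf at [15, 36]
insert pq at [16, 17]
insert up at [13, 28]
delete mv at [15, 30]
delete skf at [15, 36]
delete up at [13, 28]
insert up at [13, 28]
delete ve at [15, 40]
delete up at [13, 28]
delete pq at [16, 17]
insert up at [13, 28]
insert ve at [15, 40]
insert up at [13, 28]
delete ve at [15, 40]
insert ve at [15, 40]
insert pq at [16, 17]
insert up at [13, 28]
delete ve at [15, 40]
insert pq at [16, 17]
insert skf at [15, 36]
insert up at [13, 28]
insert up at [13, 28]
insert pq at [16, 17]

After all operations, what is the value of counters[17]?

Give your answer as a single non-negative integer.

Step 1: insert ve at [15, 40] -> counters=[0,0,0,0,0,0,0,0,0,0,0,0,0,0,0,1,0,0,0,0,0,0,0,0,0,0,0,0,0,0,0,0,0,0,0,0,0,0,0,0,1,0,0]
Step 2: insert mv at [15, 30] -> counters=[0,0,0,0,0,0,0,0,0,0,0,0,0,0,0,2,0,0,0,0,0,0,0,0,0,0,0,0,0,0,1,0,0,0,0,0,0,0,0,0,1,0,0]
Step 3: insert skf at [15, 36] -> counters=[0,0,0,0,0,0,0,0,0,0,0,0,0,0,0,3,0,0,0,0,0,0,0,0,0,0,0,0,0,0,1,0,0,0,0,0,1,0,0,0,1,0,0]
Step 4: insert pq at [16, 17] -> counters=[0,0,0,0,0,0,0,0,0,0,0,0,0,0,0,3,1,1,0,0,0,0,0,0,0,0,0,0,0,0,1,0,0,0,0,0,1,0,0,0,1,0,0]
Step 5: insert up at [13, 28] -> counters=[0,0,0,0,0,0,0,0,0,0,0,0,0,1,0,3,1,1,0,0,0,0,0,0,0,0,0,0,1,0,1,0,0,0,0,0,1,0,0,0,1,0,0]
Step 6: delete mv at [15, 30] -> counters=[0,0,0,0,0,0,0,0,0,0,0,0,0,1,0,2,1,1,0,0,0,0,0,0,0,0,0,0,1,0,0,0,0,0,0,0,1,0,0,0,1,0,0]
Step 7: delete skf at [15, 36] -> counters=[0,0,0,0,0,0,0,0,0,0,0,0,0,1,0,1,1,1,0,0,0,0,0,0,0,0,0,0,1,0,0,0,0,0,0,0,0,0,0,0,1,0,0]
Step 8: delete up at [13, 28] -> counters=[0,0,0,0,0,0,0,0,0,0,0,0,0,0,0,1,1,1,0,0,0,0,0,0,0,0,0,0,0,0,0,0,0,0,0,0,0,0,0,0,1,0,0]
Step 9: insert up at [13, 28] -> counters=[0,0,0,0,0,0,0,0,0,0,0,0,0,1,0,1,1,1,0,0,0,0,0,0,0,0,0,0,1,0,0,0,0,0,0,0,0,0,0,0,1,0,0]
Step 10: delete ve at [15, 40] -> counters=[0,0,0,0,0,0,0,0,0,0,0,0,0,1,0,0,1,1,0,0,0,0,0,0,0,0,0,0,1,0,0,0,0,0,0,0,0,0,0,0,0,0,0]
Step 11: delete up at [13, 28] -> counters=[0,0,0,0,0,0,0,0,0,0,0,0,0,0,0,0,1,1,0,0,0,0,0,0,0,0,0,0,0,0,0,0,0,0,0,0,0,0,0,0,0,0,0]
Step 12: delete pq at [16, 17] -> counters=[0,0,0,0,0,0,0,0,0,0,0,0,0,0,0,0,0,0,0,0,0,0,0,0,0,0,0,0,0,0,0,0,0,0,0,0,0,0,0,0,0,0,0]
Step 13: insert up at [13, 28] -> counters=[0,0,0,0,0,0,0,0,0,0,0,0,0,1,0,0,0,0,0,0,0,0,0,0,0,0,0,0,1,0,0,0,0,0,0,0,0,0,0,0,0,0,0]
Step 14: insert ve at [15, 40] -> counters=[0,0,0,0,0,0,0,0,0,0,0,0,0,1,0,1,0,0,0,0,0,0,0,0,0,0,0,0,1,0,0,0,0,0,0,0,0,0,0,0,1,0,0]
Step 15: insert up at [13, 28] -> counters=[0,0,0,0,0,0,0,0,0,0,0,0,0,2,0,1,0,0,0,0,0,0,0,0,0,0,0,0,2,0,0,0,0,0,0,0,0,0,0,0,1,0,0]
Step 16: delete ve at [15, 40] -> counters=[0,0,0,0,0,0,0,0,0,0,0,0,0,2,0,0,0,0,0,0,0,0,0,0,0,0,0,0,2,0,0,0,0,0,0,0,0,0,0,0,0,0,0]
Step 17: insert ve at [15, 40] -> counters=[0,0,0,0,0,0,0,0,0,0,0,0,0,2,0,1,0,0,0,0,0,0,0,0,0,0,0,0,2,0,0,0,0,0,0,0,0,0,0,0,1,0,0]
Step 18: insert pq at [16, 17] -> counters=[0,0,0,0,0,0,0,0,0,0,0,0,0,2,0,1,1,1,0,0,0,0,0,0,0,0,0,0,2,0,0,0,0,0,0,0,0,0,0,0,1,0,0]
Step 19: insert up at [13, 28] -> counters=[0,0,0,0,0,0,0,0,0,0,0,0,0,3,0,1,1,1,0,0,0,0,0,0,0,0,0,0,3,0,0,0,0,0,0,0,0,0,0,0,1,0,0]
Step 20: delete ve at [15, 40] -> counters=[0,0,0,0,0,0,0,0,0,0,0,0,0,3,0,0,1,1,0,0,0,0,0,0,0,0,0,0,3,0,0,0,0,0,0,0,0,0,0,0,0,0,0]
Step 21: insert pq at [16, 17] -> counters=[0,0,0,0,0,0,0,0,0,0,0,0,0,3,0,0,2,2,0,0,0,0,0,0,0,0,0,0,3,0,0,0,0,0,0,0,0,0,0,0,0,0,0]
Step 22: insert skf at [15, 36] -> counters=[0,0,0,0,0,0,0,0,0,0,0,0,0,3,0,1,2,2,0,0,0,0,0,0,0,0,0,0,3,0,0,0,0,0,0,0,1,0,0,0,0,0,0]
Step 23: insert up at [13, 28] -> counters=[0,0,0,0,0,0,0,0,0,0,0,0,0,4,0,1,2,2,0,0,0,0,0,0,0,0,0,0,4,0,0,0,0,0,0,0,1,0,0,0,0,0,0]
Step 24: insert up at [13, 28] -> counters=[0,0,0,0,0,0,0,0,0,0,0,0,0,5,0,1,2,2,0,0,0,0,0,0,0,0,0,0,5,0,0,0,0,0,0,0,1,0,0,0,0,0,0]
Step 25: insert pq at [16, 17] -> counters=[0,0,0,0,0,0,0,0,0,0,0,0,0,5,0,1,3,3,0,0,0,0,0,0,0,0,0,0,5,0,0,0,0,0,0,0,1,0,0,0,0,0,0]
Final counters=[0,0,0,0,0,0,0,0,0,0,0,0,0,5,0,1,3,3,0,0,0,0,0,0,0,0,0,0,5,0,0,0,0,0,0,0,1,0,0,0,0,0,0] -> counters[17]=3

Answer: 3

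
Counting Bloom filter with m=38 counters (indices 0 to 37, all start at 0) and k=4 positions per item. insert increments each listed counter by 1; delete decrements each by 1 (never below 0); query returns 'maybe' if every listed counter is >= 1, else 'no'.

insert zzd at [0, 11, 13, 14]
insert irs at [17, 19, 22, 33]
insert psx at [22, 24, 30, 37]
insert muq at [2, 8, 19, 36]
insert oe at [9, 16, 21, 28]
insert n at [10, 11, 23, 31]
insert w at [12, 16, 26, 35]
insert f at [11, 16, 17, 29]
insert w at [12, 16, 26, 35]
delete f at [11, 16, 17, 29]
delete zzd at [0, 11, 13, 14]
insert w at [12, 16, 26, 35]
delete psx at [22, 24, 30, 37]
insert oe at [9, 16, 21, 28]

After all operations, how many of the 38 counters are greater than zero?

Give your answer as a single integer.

Answer: 18

Derivation:
Step 1: insert zzd at [0, 11, 13, 14] -> counters=[1,0,0,0,0,0,0,0,0,0,0,1,0,1,1,0,0,0,0,0,0,0,0,0,0,0,0,0,0,0,0,0,0,0,0,0,0,0]
Step 2: insert irs at [17, 19, 22, 33] -> counters=[1,0,0,0,0,0,0,0,0,0,0,1,0,1,1,0,0,1,0,1,0,0,1,0,0,0,0,0,0,0,0,0,0,1,0,0,0,0]
Step 3: insert psx at [22, 24, 30, 37] -> counters=[1,0,0,0,0,0,0,0,0,0,0,1,0,1,1,0,0,1,0,1,0,0,2,0,1,0,0,0,0,0,1,0,0,1,0,0,0,1]
Step 4: insert muq at [2, 8, 19, 36] -> counters=[1,0,1,0,0,0,0,0,1,0,0,1,0,1,1,0,0,1,0,2,0,0,2,0,1,0,0,0,0,0,1,0,0,1,0,0,1,1]
Step 5: insert oe at [9, 16, 21, 28] -> counters=[1,0,1,0,0,0,0,0,1,1,0,1,0,1,1,0,1,1,0,2,0,1,2,0,1,0,0,0,1,0,1,0,0,1,0,0,1,1]
Step 6: insert n at [10, 11, 23, 31] -> counters=[1,0,1,0,0,0,0,0,1,1,1,2,0,1,1,0,1,1,0,2,0,1,2,1,1,0,0,0,1,0,1,1,0,1,0,0,1,1]
Step 7: insert w at [12, 16, 26, 35] -> counters=[1,0,1,0,0,0,0,0,1,1,1,2,1,1,1,0,2,1,0,2,0,1,2,1,1,0,1,0,1,0,1,1,0,1,0,1,1,1]
Step 8: insert f at [11, 16, 17, 29] -> counters=[1,0,1,0,0,0,0,0,1,1,1,3,1,1,1,0,3,2,0,2,0,1,2,1,1,0,1,0,1,1,1,1,0,1,0,1,1,1]
Step 9: insert w at [12, 16, 26, 35] -> counters=[1,0,1,0,0,0,0,0,1,1,1,3,2,1,1,0,4,2,0,2,0,1,2,1,1,0,2,0,1,1,1,1,0,1,0,2,1,1]
Step 10: delete f at [11, 16, 17, 29] -> counters=[1,0,1,0,0,0,0,0,1,1,1,2,2,1,1,0,3,1,0,2,0,1,2,1,1,0,2,0,1,0,1,1,0,1,0,2,1,1]
Step 11: delete zzd at [0, 11, 13, 14] -> counters=[0,0,1,0,0,0,0,0,1,1,1,1,2,0,0,0,3,1,0,2,0,1,2,1,1,0,2,0,1,0,1,1,0,1,0,2,1,1]
Step 12: insert w at [12, 16, 26, 35] -> counters=[0,0,1,0,0,0,0,0,1,1,1,1,3,0,0,0,4,1,0,2,0,1,2,1,1,0,3,0,1,0,1,1,0,1,0,3,1,1]
Step 13: delete psx at [22, 24, 30, 37] -> counters=[0,0,1,0,0,0,0,0,1,1,1,1,3,0,0,0,4,1,0,2,0,1,1,1,0,0,3,0,1,0,0,1,0,1,0,3,1,0]
Step 14: insert oe at [9, 16, 21, 28] -> counters=[0,0,1,0,0,0,0,0,1,2,1,1,3,0,0,0,5,1,0,2,0,2,1,1,0,0,3,0,2,0,0,1,0,1,0,3,1,0]
Final counters=[0,0,1,0,0,0,0,0,1,2,1,1,3,0,0,0,5,1,0,2,0,2,1,1,0,0,3,0,2,0,0,1,0,1,0,3,1,0] -> 18 nonzero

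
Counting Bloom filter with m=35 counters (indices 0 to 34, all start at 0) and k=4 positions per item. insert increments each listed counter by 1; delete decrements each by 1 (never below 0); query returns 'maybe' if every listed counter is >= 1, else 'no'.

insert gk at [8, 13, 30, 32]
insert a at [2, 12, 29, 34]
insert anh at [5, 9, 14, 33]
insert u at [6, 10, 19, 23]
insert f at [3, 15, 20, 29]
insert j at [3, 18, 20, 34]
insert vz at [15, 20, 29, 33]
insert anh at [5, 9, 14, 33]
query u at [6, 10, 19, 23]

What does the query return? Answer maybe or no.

Answer: maybe

Derivation:
Step 1: insert gk at [8, 13, 30, 32] -> counters=[0,0,0,0,0,0,0,0,1,0,0,0,0,1,0,0,0,0,0,0,0,0,0,0,0,0,0,0,0,0,1,0,1,0,0]
Step 2: insert a at [2, 12, 29, 34] -> counters=[0,0,1,0,0,0,0,0,1,0,0,0,1,1,0,0,0,0,0,0,0,0,0,0,0,0,0,0,0,1,1,0,1,0,1]
Step 3: insert anh at [5, 9, 14, 33] -> counters=[0,0,1,0,0,1,0,0,1,1,0,0,1,1,1,0,0,0,0,0,0,0,0,0,0,0,0,0,0,1,1,0,1,1,1]
Step 4: insert u at [6, 10, 19, 23] -> counters=[0,0,1,0,0,1,1,0,1,1,1,0,1,1,1,0,0,0,0,1,0,0,0,1,0,0,0,0,0,1,1,0,1,1,1]
Step 5: insert f at [3, 15, 20, 29] -> counters=[0,0,1,1,0,1,1,0,1,1,1,0,1,1,1,1,0,0,0,1,1,0,0,1,0,0,0,0,0,2,1,0,1,1,1]
Step 6: insert j at [3, 18, 20, 34] -> counters=[0,0,1,2,0,1,1,0,1,1,1,0,1,1,1,1,0,0,1,1,2,0,0,1,0,0,0,0,0,2,1,0,1,1,2]
Step 7: insert vz at [15, 20, 29, 33] -> counters=[0,0,1,2,0,1,1,0,1,1,1,0,1,1,1,2,0,0,1,1,3,0,0,1,0,0,0,0,0,3,1,0,1,2,2]
Step 8: insert anh at [5, 9, 14, 33] -> counters=[0,0,1,2,0,2,1,0,1,2,1,0,1,1,2,2,0,0,1,1,3,0,0,1,0,0,0,0,0,3,1,0,1,3,2]
Query u: check counters[6]=1 counters[10]=1 counters[19]=1 counters[23]=1 -> maybe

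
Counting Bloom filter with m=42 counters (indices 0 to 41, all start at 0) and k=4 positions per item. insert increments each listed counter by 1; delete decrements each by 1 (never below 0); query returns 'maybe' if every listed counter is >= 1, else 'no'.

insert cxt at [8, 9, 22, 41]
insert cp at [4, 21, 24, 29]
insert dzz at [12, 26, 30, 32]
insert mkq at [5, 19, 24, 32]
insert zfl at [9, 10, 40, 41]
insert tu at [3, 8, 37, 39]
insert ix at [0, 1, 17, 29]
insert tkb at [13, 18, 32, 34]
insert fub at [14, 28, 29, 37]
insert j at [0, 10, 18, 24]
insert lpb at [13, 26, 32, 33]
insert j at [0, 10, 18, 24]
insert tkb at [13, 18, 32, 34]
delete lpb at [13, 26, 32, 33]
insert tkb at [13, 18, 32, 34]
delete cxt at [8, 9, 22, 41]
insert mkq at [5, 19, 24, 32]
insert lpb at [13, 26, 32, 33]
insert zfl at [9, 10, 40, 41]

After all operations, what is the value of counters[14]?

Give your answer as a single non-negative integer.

Step 1: insert cxt at [8, 9, 22, 41] -> counters=[0,0,0,0,0,0,0,0,1,1,0,0,0,0,0,0,0,0,0,0,0,0,1,0,0,0,0,0,0,0,0,0,0,0,0,0,0,0,0,0,0,1]
Step 2: insert cp at [4, 21, 24, 29] -> counters=[0,0,0,0,1,0,0,0,1,1,0,0,0,0,0,0,0,0,0,0,0,1,1,0,1,0,0,0,0,1,0,0,0,0,0,0,0,0,0,0,0,1]
Step 3: insert dzz at [12, 26, 30, 32] -> counters=[0,0,0,0,1,0,0,0,1,1,0,0,1,0,0,0,0,0,0,0,0,1,1,0,1,0,1,0,0,1,1,0,1,0,0,0,0,0,0,0,0,1]
Step 4: insert mkq at [5, 19, 24, 32] -> counters=[0,0,0,0,1,1,0,0,1,1,0,0,1,0,0,0,0,0,0,1,0,1,1,0,2,0,1,0,0,1,1,0,2,0,0,0,0,0,0,0,0,1]
Step 5: insert zfl at [9, 10, 40, 41] -> counters=[0,0,0,0,1,1,0,0,1,2,1,0,1,0,0,0,0,0,0,1,0,1,1,0,2,0,1,0,0,1,1,0,2,0,0,0,0,0,0,0,1,2]
Step 6: insert tu at [3, 8, 37, 39] -> counters=[0,0,0,1,1,1,0,0,2,2,1,0,1,0,0,0,0,0,0,1,0,1,1,0,2,0,1,0,0,1,1,0,2,0,0,0,0,1,0,1,1,2]
Step 7: insert ix at [0, 1, 17, 29] -> counters=[1,1,0,1,1,1,0,0,2,2,1,0,1,0,0,0,0,1,0,1,0,1,1,0,2,0,1,0,0,2,1,0,2,0,0,0,0,1,0,1,1,2]
Step 8: insert tkb at [13, 18, 32, 34] -> counters=[1,1,0,1,1,1,0,0,2,2,1,0,1,1,0,0,0,1,1,1,0,1,1,0,2,0,1,0,0,2,1,0,3,0,1,0,0,1,0,1,1,2]
Step 9: insert fub at [14, 28, 29, 37] -> counters=[1,1,0,1,1,1,0,0,2,2,1,0,1,1,1,0,0,1,1,1,0,1,1,0,2,0,1,0,1,3,1,0,3,0,1,0,0,2,0,1,1,2]
Step 10: insert j at [0, 10, 18, 24] -> counters=[2,1,0,1,1,1,0,0,2,2,2,0,1,1,1,0,0,1,2,1,0,1,1,0,3,0,1,0,1,3,1,0,3,0,1,0,0,2,0,1,1,2]
Step 11: insert lpb at [13, 26, 32, 33] -> counters=[2,1,0,1,1,1,0,0,2,2,2,0,1,2,1,0,0,1,2,1,0,1,1,0,3,0,2,0,1,3,1,0,4,1,1,0,0,2,0,1,1,2]
Step 12: insert j at [0, 10, 18, 24] -> counters=[3,1,0,1,1,1,0,0,2,2,3,0,1,2,1,0,0,1,3,1,0,1,1,0,4,0,2,0,1,3,1,0,4,1,1,0,0,2,0,1,1,2]
Step 13: insert tkb at [13, 18, 32, 34] -> counters=[3,1,0,1,1,1,0,0,2,2,3,0,1,3,1,0,0,1,4,1,0,1,1,0,4,0,2,0,1,3,1,0,5,1,2,0,0,2,0,1,1,2]
Step 14: delete lpb at [13, 26, 32, 33] -> counters=[3,1,0,1,1,1,0,0,2,2,3,0,1,2,1,0,0,1,4,1,0,1,1,0,4,0,1,0,1,3,1,0,4,0,2,0,0,2,0,1,1,2]
Step 15: insert tkb at [13, 18, 32, 34] -> counters=[3,1,0,1,1,1,0,0,2,2,3,0,1,3,1,0,0,1,5,1,0,1,1,0,4,0,1,0,1,3,1,0,5,0,3,0,0,2,0,1,1,2]
Step 16: delete cxt at [8, 9, 22, 41] -> counters=[3,1,0,1,1,1,0,0,1,1,3,0,1,3,1,0,0,1,5,1,0,1,0,0,4,0,1,0,1,3,1,0,5,0,3,0,0,2,0,1,1,1]
Step 17: insert mkq at [5, 19, 24, 32] -> counters=[3,1,0,1,1,2,0,0,1,1,3,0,1,3,1,0,0,1,5,2,0,1,0,0,5,0,1,0,1,3,1,0,6,0,3,0,0,2,0,1,1,1]
Step 18: insert lpb at [13, 26, 32, 33] -> counters=[3,1,0,1,1,2,0,0,1,1,3,0,1,4,1,0,0,1,5,2,0,1,0,0,5,0,2,0,1,3,1,0,7,1,3,0,0,2,0,1,1,1]
Step 19: insert zfl at [9, 10, 40, 41] -> counters=[3,1,0,1,1,2,0,0,1,2,4,0,1,4,1,0,0,1,5,2,0,1,0,0,5,0,2,0,1,3,1,0,7,1,3,0,0,2,0,1,2,2]
Final counters=[3,1,0,1,1,2,0,0,1,2,4,0,1,4,1,0,0,1,5,2,0,1,0,0,5,0,2,0,1,3,1,0,7,1,3,0,0,2,0,1,2,2] -> counters[14]=1

Answer: 1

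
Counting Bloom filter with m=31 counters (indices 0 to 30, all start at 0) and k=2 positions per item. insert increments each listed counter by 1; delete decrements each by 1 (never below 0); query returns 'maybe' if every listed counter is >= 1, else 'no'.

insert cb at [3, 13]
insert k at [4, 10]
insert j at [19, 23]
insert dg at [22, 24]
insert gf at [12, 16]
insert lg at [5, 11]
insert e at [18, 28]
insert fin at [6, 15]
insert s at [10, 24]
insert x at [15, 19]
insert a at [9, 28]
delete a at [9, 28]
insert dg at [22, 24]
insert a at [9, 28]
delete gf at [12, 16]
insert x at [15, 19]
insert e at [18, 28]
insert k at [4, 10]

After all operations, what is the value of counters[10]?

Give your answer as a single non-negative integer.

Answer: 3

Derivation:
Step 1: insert cb at [3, 13] -> counters=[0,0,0,1,0,0,0,0,0,0,0,0,0,1,0,0,0,0,0,0,0,0,0,0,0,0,0,0,0,0,0]
Step 2: insert k at [4, 10] -> counters=[0,0,0,1,1,0,0,0,0,0,1,0,0,1,0,0,0,0,0,0,0,0,0,0,0,0,0,0,0,0,0]
Step 3: insert j at [19, 23] -> counters=[0,0,0,1,1,0,0,0,0,0,1,0,0,1,0,0,0,0,0,1,0,0,0,1,0,0,0,0,0,0,0]
Step 4: insert dg at [22, 24] -> counters=[0,0,0,1,1,0,0,0,0,0,1,0,0,1,0,0,0,0,0,1,0,0,1,1,1,0,0,0,0,0,0]
Step 5: insert gf at [12, 16] -> counters=[0,0,0,1,1,0,0,0,0,0,1,0,1,1,0,0,1,0,0,1,0,0,1,1,1,0,0,0,0,0,0]
Step 6: insert lg at [5, 11] -> counters=[0,0,0,1,1,1,0,0,0,0,1,1,1,1,0,0,1,0,0,1,0,0,1,1,1,0,0,0,0,0,0]
Step 7: insert e at [18, 28] -> counters=[0,0,0,1,1,1,0,0,0,0,1,1,1,1,0,0,1,0,1,1,0,0,1,1,1,0,0,0,1,0,0]
Step 8: insert fin at [6, 15] -> counters=[0,0,0,1,1,1,1,0,0,0,1,1,1,1,0,1,1,0,1,1,0,0,1,1,1,0,0,0,1,0,0]
Step 9: insert s at [10, 24] -> counters=[0,0,0,1,1,1,1,0,0,0,2,1,1,1,0,1,1,0,1,1,0,0,1,1,2,0,0,0,1,0,0]
Step 10: insert x at [15, 19] -> counters=[0,0,0,1,1,1,1,0,0,0,2,1,1,1,0,2,1,0,1,2,0,0,1,1,2,0,0,0,1,0,0]
Step 11: insert a at [9, 28] -> counters=[0,0,0,1,1,1,1,0,0,1,2,1,1,1,0,2,1,0,1,2,0,0,1,1,2,0,0,0,2,0,0]
Step 12: delete a at [9, 28] -> counters=[0,0,0,1,1,1,1,0,0,0,2,1,1,1,0,2,1,0,1,2,0,0,1,1,2,0,0,0,1,0,0]
Step 13: insert dg at [22, 24] -> counters=[0,0,0,1,1,1,1,0,0,0,2,1,1,1,0,2,1,0,1,2,0,0,2,1,3,0,0,0,1,0,0]
Step 14: insert a at [9, 28] -> counters=[0,0,0,1,1,1,1,0,0,1,2,1,1,1,0,2,1,0,1,2,0,0,2,1,3,0,0,0,2,0,0]
Step 15: delete gf at [12, 16] -> counters=[0,0,0,1,1,1,1,0,0,1,2,1,0,1,0,2,0,0,1,2,0,0,2,1,3,0,0,0,2,0,0]
Step 16: insert x at [15, 19] -> counters=[0,0,0,1,1,1,1,0,0,1,2,1,0,1,0,3,0,0,1,3,0,0,2,1,3,0,0,0,2,0,0]
Step 17: insert e at [18, 28] -> counters=[0,0,0,1,1,1,1,0,0,1,2,1,0,1,0,3,0,0,2,3,0,0,2,1,3,0,0,0,3,0,0]
Step 18: insert k at [4, 10] -> counters=[0,0,0,1,2,1,1,0,0,1,3,1,0,1,0,3,0,0,2,3,0,0,2,1,3,0,0,0,3,0,0]
Final counters=[0,0,0,1,2,1,1,0,0,1,3,1,0,1,0,3,0,0,2,3,0,0,2,1,3,0,0,0,3,0,0] -> counters[10]=3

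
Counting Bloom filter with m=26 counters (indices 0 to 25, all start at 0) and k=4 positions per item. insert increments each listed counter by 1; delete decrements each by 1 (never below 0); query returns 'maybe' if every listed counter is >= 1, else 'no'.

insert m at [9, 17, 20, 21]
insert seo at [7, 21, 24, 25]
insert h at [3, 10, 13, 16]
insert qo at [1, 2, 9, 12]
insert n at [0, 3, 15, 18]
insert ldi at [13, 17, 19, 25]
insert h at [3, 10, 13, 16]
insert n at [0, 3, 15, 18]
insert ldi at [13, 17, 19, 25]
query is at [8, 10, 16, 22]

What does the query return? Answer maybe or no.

Step 1: insert m at [9, 17, 20, 21] -> counters=[0,0,0,0,0,0,0,0,0,1,0,0,0,0,0,0,0,1,0,0,1,1,0,0,0,0]
Step 2: insert seo at [7, 21, 24, 25] -> counters=[0,0,0,0,0,0,0,1,0,1,0,0,0,0,0,0,0,1,0,0,1,2,0,0,1,1]
Step 3: insert h at [3, 10, 13, 16] -> counters=[0,0,0,1,0,0,0,1,0,1,1,0,0,1,0,0,1,1,0,0,1,2,0,0,1,1]
Step 4: insert qo at [1, 2, 9, 12] -> counters=[0,1,1,1,0,0,0,1,0,2,1,0,1,1,0,0,1,1,0,0,1,2,0,0,1,1]
Step 5: insert n at [0, 3, 15, 18] -> counters=[1,1,1,2,0,0,0,1,0,2,1,0,1,1,0,1,1,1,1,0,1,2,0,0,1,1]
Step 6: insert ldi at [13, 17, 19, 25] -> counters=[1,1,1,2,0,0,0,1,0,2,1,0,1,2,0,1,1,2,1,1,1,2,0,0,1,2]
Step 7: insert h at [3, 10, 13, 16] -> counters=[1,1,1,3,0,0,0,1,0,2,2,0,1,3,0,1,2,2,1,1,1,2,0,0,1,2]
Step 8: insert n at [0, 3, 15, 18] -> counters=[2,1,1,4,0,0,0,1,0,2,2,0,1,3,0,2,2,2,2,1,1,2,0,0,1,2]
Step 9: insert ldi at [13, 17, 19, 25] -> counters=[2,1,1,4,0,0,0,1,0,2,2,0,1,4,0,2,2,3,2,2,1,2,0,0,1,3]
Query is: check counters[8]=0 counters[10]=2 counters[16]=2 counters[22]=0 -> no

Answer: no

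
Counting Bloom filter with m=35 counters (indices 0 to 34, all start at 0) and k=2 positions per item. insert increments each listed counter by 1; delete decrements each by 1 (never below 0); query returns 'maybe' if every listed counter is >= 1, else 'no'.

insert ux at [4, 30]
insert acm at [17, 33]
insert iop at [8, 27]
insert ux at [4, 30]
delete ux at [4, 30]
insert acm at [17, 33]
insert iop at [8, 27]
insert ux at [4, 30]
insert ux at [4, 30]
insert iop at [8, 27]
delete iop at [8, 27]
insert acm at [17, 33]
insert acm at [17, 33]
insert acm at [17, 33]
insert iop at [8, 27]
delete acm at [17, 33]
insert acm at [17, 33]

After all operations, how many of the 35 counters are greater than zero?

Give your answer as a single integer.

Answer: 6

Derivation:
Step 1: insert ux at [4, 30] -> counters=[0,0,0,0,1,0,0,0,0,0,0,0,0,0,0,0,0,0,0,0,0,0,0,0,0,0,0,0,0,0,1,0,0,0,0]
Step 2: insert acm at [17, 33] -> counters=[0,0,0,0,1,0,0,0,0,0,0,0,0,0,0,0,0,1,0,0,0,0,0,0,0,0,0,0,0,0,1,0,0,1,0]
Step 3: insert iop at [8, 27] -> counters=[0,0,0,0,1,0,0,0,1,0,0,0,0,0,0,0,0,1,0,0,0,0,0,0,0,0,0,1,0,0,1,0,0,1,0]
Step 4: insert ux at [4, 30] -> counters=[0,0,0,0,2,0,0,0,1,0,0,0,0,0,0,0,0,1,0,0,0,0,0,0,0,0,0,1,0,0,2,0,0,1,0]
Step 5: delete ux at [4, 30] -> counters=[0,0,0,0,1,0,0,0,1,0,0,0,0,0,0,0,0,1,0,0,0,0,0,0,0,0,0,1,0,0,1,0,0,1,0]
Step 6: insert acm at [17, 33] -> counters=[0,0,0,0,1,0,0,0,1,0,0,0,0,0,0,0,0,2,0,0,0,0,0,0,0,0,0,1,0,0,1,0,0,2,0]
Step 7: insert iop at [8, 27] -> counters=[0,0,0,0,1,0,0,0,2,0,0,0,0,0,0,0,0,2,0,0,0,0,0,0,0,0,0,2,0,0,1,0,0,2,0]
Step 8: insert ux at [4, 30] -> counters=[0,0,0,0,2,0,0,0,2,0,0,0,0,0,0,0,0,2,0,0,0,0,0,0,0,0,0,2,0,0,2,0,0,2,0]
Step 9: insert ux at [4, 30] -> counters=[0,0,0,0,3,0,0,0,2,0,0,0,0,0,0,0,0,2,0,0,0,0,0,0,0,0,0,2,0,0,3,0,0,2,0]
Step 10: insert iop at [8, 27] -> counters=[0,0,0,0,3,0,0,0,3,0,0,0,0,0,0,0,0,2,0,0,0,0,0,0,0,0,0,3,0,0,3,0,0,2,0]
Step 11: delete iop at [8, 27] -> counters=[0,0,0,0,3,0,0,0,2,0,0,0,0,0,0,0,0,2,0,0,0,0,0,0,0,0,0,2,0,0,3,0,0,2,0]
Step 12: insert acm at [17, 33] -> counters=[0,0,0,0,3,0,0,0,2,0,0,0,0,0,0,0,0,3,0,0,0,0,0,0,0,0,0,2,0,0,3,0,0,3,0]
Step 13: insert acm at [17, 33] -> counters=[0,0,0,0,3,0,0,0,2,0,0,0,0,0,0,0,0,4,0,0,0,0,0,0,0,0,0,2,0,0,3,0,0,4,0]
Step 14: insert acm at [17, 33] -> counters=[0,0,0,0,3,0,0,0,2,0,0,0,0,0,0,0,0,5,0,0,0,0,0,0,0,0,0,2,0,0,3,0,0,5,0]
Step 15: insert iop at [8, 27] -> counters=[0,0,0,0,3,0,0,0,3,0,0,0,0,0,0,0,0,5,0,0,0,0,0,0,0,0,0,3,0,0,3,0,0,5,0]
Step 16: delete acm at [17, 33] -> counters=[0,0,0,0,3,0,0,0,3,0,0,0,0,0,0,0,0,4,0,0,0,0,0,0,0,0,0,3,0,0,3,0,0,4,0]
Step 17: insert acm at [17, 33] -> counters=[0,0,0,0,3,0,0,0,3,0,0,0,0,0,0,0,0,5,0,0,0,0,0,0,0,0,0,3,0,0,3,0,0,5,0]
Final counters=[0,0,0,0,3,0,0,0,3,0,0,0,0,0,0,0,0,5,0,0,0,0,0,0,0,0,0,3,0,0,3,0,0,5,0] -> 6 nonzero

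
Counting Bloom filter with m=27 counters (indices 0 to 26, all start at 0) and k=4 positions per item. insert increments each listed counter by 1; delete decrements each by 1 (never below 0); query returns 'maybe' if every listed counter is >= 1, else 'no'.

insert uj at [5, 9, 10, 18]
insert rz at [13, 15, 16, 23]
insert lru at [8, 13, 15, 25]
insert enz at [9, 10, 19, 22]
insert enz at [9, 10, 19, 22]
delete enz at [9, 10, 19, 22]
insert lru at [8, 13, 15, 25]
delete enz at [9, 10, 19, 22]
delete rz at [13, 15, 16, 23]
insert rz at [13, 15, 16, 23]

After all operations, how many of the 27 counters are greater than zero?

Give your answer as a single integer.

Step 1: insert uj at [5, 9, 10, 18] -> counters=[0,0,0,0,0,1,0,0,0,1,1,0,0,0,0,0,0,0,1,0,0,0,0,0,0,0,0]
Step 2: insert rz at [13, 15, 16, 23] -> counters=[0,0,0,0,0,1,0,0,0,1,1,0,0,1,0,1,1,0,1,0,0,0,0,1,0,0,0]
Step 3: insert lru at [8, 13, 15, 25] -> counters=[0,0,0,0,0,1,0,0,1,1,1,0,0,2,0,2,1,0,1,0,0,0,0,1,0,1,0]
Step 4: insert enz at [9, 10, 19, 22] -> counters=[0,0,0,0,0,1,0,0,1,2,2,0,0,2,0,2,1,0,1,1,0,0,1,1,0,1,0]
Step 5: insert enz at [9, 10, 19, 22] -> counters=[0,0,0,0,0,1,0,0,1,3,3,0,0,2,0,2,1,0,1,2,0,0,2,1,0,1,0]
Step 6: delete enz at [9, 10, 19, 22] -> counters=[0,0,0,0,0,1,0,0,1,2,2,0,0,2,0,2,1,0,1,1,0,0,1,1,0,1,0]
Step 7: insert lru at [8, 13, 15, 25] -> counters=[0,0,0,0,0,1,0,0,2,2,2,0,0,3,0,3,1,0,1,1,0,0,1,1,0,2,0]
Step 8: delete enz at [9, 10, 19, 22] -> counters=[0,0,0,0,0,1,0,0,2,1,1,0,0,3,0,3,1,0,1,0,0,0,0,1,0,2,0]
Step 9: delete rz at [13, 15, 16, 23] -> counters=[0,0,0,0,0,1,0,0,2,1,1,0,0,2,0,2,0,0,1,0,0,0,0,0,0,2,0]
Step 10: insert rz at [13, 15, 16, 23] -> counters=[0,0,0,0,0,1,0,0,2,1,1,0,0,3,0,3,1,0,1,0,0,0,0,1,0,2,0]
Final counters=[0,0,0,0,0,1,0,0,2,1,1,0,0,3,0,3,1,0,1,0,0,0,0,1,0,2,0] -> 10 nonzero

Answer: 10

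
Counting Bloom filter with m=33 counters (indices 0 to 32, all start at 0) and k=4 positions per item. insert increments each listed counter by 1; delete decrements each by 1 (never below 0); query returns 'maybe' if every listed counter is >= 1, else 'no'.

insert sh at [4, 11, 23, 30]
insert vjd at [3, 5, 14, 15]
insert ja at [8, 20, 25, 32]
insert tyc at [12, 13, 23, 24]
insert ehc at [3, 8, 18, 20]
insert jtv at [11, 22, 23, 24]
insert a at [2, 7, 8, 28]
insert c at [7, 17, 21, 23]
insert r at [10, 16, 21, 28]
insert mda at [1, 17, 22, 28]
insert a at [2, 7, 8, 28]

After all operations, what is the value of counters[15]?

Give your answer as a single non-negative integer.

Answer: 1

Derivation:
Step 1: insert sh at [4, 11, 23, 30] -> counters=[0,0,0,0,1,0,0,0,0,0,0,1,0,0,0,0,0,0,0,0,0,0,0,1,0,0,0,0,0,0,1,0,0]
Step 2: insert vjd at [3, 5, 14, 15] -> counters=[0,0,0,1,1,1,0,0,0,0,0,1,0,0,1,1,0,0,0,0,0,0,0,1,0,0,0,0,0,0,1,0,0]
Step 3: insert ja at [8, 20, 25, 32] -> counters=[0,0,0,1,1,1,0,0,1,0,0,1,0,0,1,1,0,0,0,0,1,0,0,1,0,1,0,0,0,0,1,0,1]
Step 4: insert tyc at [12, 13, 23, 24] -> counters=[0,0,0,1,1,1,0,0,1,0,0,1,1,1,1,1,0,0,0,0,1,0,0,2,1,1,0,0,0,0,1,0,1]
Step 5: insert ehc at [3, 8, 18, 20] -> counters=[0,0,0,2,1,1,0,0,2,0,0,1,1,1,1,1,0,0,1,0,2,0,0,2,1,1,0,0,0,0,1,0,1]
Step 6: insert jtv at [11, 22, 23, 24] -> counters=[0,0,0,2,1,1,0,0,2,0,0,2,1,1,1,1,0,0,1,0,2,0,1,3,2,1,0,0,0,0,1,0,1]
Step 7: insert a at [2, 7, 8, 28] -> counters=[0,0,1,2,1,1,0,1,3,0,0,2,1,1,1,1,0,0,1,0,2,0,1,3,2,1,0,0,1,0,1,0,1]
Step 8: insert c at [7, 17, 21, 23] -> counters=[0,0,1,2,1,1,0,2,3,0,0,2,1,1,1,1,0,1,1,0,2,1,1,4,2,1,0,0,1,0,1,0,1]
Step 9: insert r at [10, 16, 21, 28] -> counters=[0,0,1,2,1,1,0,2,3,0,1,2,1,1,1,1,1,1,1,0,2,2,1,4,2,1,0,0,2,0,1,0,1]
Step 10: insert mda at [1, 17, 22, 28] -> counters=[0,1,1,2,1,1,0,2,3,0,1,2,1,1,1,1,1,2,1,0,2,2,2,4,2,1,0,0,3,0,1,0,1]
Step 11: insert a at [2, 7, 8, 28] -> counters=[0,1,2,2,1,1,0,3,4,0,1,2,1,1,1,1,1,2,1,0,2,2,2,4,2,1,0,0,4,0,1,0,1]
Final counters=[0,1,2,2,1,1,0,3,4,0,1,2,1,1,1,1,1,2,1,0,2,2,2,4,2,1,0,0,4,0,1,0,1] -> counters[15]=1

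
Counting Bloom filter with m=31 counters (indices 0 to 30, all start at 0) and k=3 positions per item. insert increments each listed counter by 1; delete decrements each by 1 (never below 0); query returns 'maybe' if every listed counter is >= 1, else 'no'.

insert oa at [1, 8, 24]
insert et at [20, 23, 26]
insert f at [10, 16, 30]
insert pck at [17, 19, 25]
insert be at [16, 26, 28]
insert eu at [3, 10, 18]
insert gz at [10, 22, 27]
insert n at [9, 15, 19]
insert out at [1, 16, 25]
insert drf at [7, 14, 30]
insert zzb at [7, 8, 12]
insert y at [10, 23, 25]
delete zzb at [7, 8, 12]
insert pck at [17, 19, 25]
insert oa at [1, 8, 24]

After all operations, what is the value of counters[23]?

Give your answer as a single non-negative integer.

Answer: 2

Derivation:
Step 1: insert oa at [1, 8, 24] -> counters=[0,1,0,0,0,0,0,0,1,0,0,0,0,0,0,0,0,0,0,0,0,0,0,0,1,0,0,0,0,0,0]
Step 2: insert et at [20, 23, 26] -> counters=[0,1,0,0,0,0,0,0,1,0,0,0,0,0,0,0,0,0,0,0,1,0,0,1,1,0,1,0,0,0,0]
Step 3: insert f at [10, 16, 30] -> counters=[0,1,0,0,0,0,0,0,1,0,1,0,0,0,0,0,1,0,0,0,1,0,0,1,1,0,1,0,0,0,1]
Step 4: insert pck at [17, 19, 25] -> counters=[0,1,0,0,0,0,0,0,1,0,1,0,0,0,0,0,1,1,0,1,1,0,0,1,1,1,1,0,0,0,1]
Step 5: insert be at [16, 26, 28] -> counters=[0,1,0,0,0,0,0,0,1,0,1,0,0,0,0,0,2,1,0,1,1,0,0,1,1,1,2,0,1,0,1]
Step 6: insert eu at [3, 10, 18] -> counters=[0,1,0,1,0,0,0,0,1,0,2,0,0,0,0,0,2,1,1,1,1,0,0,1,1,1,2,0,1,0,1]
Step 7: insert gz at [10, 22, 27] -> counters=[0,1,0,1,0,0,0,0,1,0,3,0,0,0,0,0,2,1,1,1,1,0,1,1,1,1,2,1,1,0,1]
Step 8: insert n at [9, 15, 19] -> counters=[0,1,0,1,0,0,0,0,1,1,3,0,0,0,0,1,2,1,1,2,1,0,1,1,1,1,2,1,1,0,1]
Step 9: insert out at [1, 16, 25] -> counters=[0,2,0,1,0,0,0,0,1,1,3,0,0,0,0,1,3,1,1,2,1,0,1,1,1,2,2,1,1,0,1]
Step 10: insert drf at [7, 14, 30] -> counters=[0,2,0,1,0,0,0,1,1,1,3,0,0,0,1,1,3,1,1,2,1,0,1,1,1,2,2,1,1,0,2]
Step 11: insert zzb at [7, 8, 12] -> counters=[0,2,0,1,0,0,0,2,2,1,3,0,1,0,1,1,3,1,1,2,1,0,1,1,1,2,2,1,1,0,2]
Step 12: insert y at [10, 23, 25] -> counters=[0,2,0,1,0,0,0,2,2,1,4,0,1,0,1,1,3,1,1,2,1,0,1,2,1,3,2,1,1,0,2]
Step 13: delete zzb at [7, 8, 12] -> counters=[0,2,0,1,0,0,0,1,1,1,4,0,0,0,1,1,3,1,1,2,1,0,1,2,1,3,2,1,1,0,2]
Step 14: insert pck at [17, 19, 25] -> counters=[0,2,0,1,0,0,0,1,1,1,4,0,0,0,1,1,3,2,1,3,1,0,1,2,1,4,2,1,1,0,2]
Step 15: insert oa at [1, 8, 24] -> counters=[0,3,0,1,0,0,0,1,2,1,4,0,0,0,1,1,3,2,1,3,1,0,1,2,2,4,2,1,1,0,2]
Final counters=[0,3,0,1,0,0,0,1,2,1,4,0,0,0,1,1,3,2,1,3,1,0,1,2,2,4,2,1,1,0,2] -> counters[23]=2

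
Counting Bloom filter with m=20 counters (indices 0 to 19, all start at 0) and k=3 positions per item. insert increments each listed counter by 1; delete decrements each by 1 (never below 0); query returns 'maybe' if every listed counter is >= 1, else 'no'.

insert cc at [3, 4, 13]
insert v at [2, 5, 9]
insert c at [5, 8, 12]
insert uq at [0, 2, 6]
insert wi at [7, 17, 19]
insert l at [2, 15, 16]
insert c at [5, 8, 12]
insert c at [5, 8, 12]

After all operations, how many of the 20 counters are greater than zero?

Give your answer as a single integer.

Step 1: insert cc at [3, 4, 13] -> counters=[0,0,0,1,1,0,0,0,0,0,0,0,0,1,0,0,0,0,0,0]
Step 2: insert v at [2, 5, 9] -> counters=[0,0,1,1,1,1,0,0,0,1,0,0,0,1,0,0,0,0,0,0]
Step 3: insert c at [5, 8, 12] -> counters=[0,0,1,1,1,2,0,0,1,1,0,0,1,1,0,0,0,0,0,0]
Step 4: insert uq at [0, 2, 6] -> counters=[1,0,2,1,1,2,1,0,1,1,0,0,1,1,0,0,0,0,0,0]
Step 5: insert wi at [7, 17, 19] -> counters=[1,0,2,1,1,2,1,1,1,1,0,0,1,1,0,0,0,1,0,1]
Step 6: insert l at [2, 15, 16] -> counters=[1,0,3,1,1,2,1,1,1,1,0,0,1,1,0,1,1,1,0,1]
Step 7: insert c at [5, 8, 12] -> counters=[1,0,3,1,1,3,1,1,2,1,0,0,2,1,0,1,1,1,0,1]
Step 8: insert c at [5, 8, 12] -> counters=[1,0,3,1,1,4,1,1,3,1,0,0,3,1,0,1,1,1,0,1]
Final counters=[1,0,3,1,1,4,1,1,3,1,0,0,3,1,0,1,1,1,0,1] -> 15 nonzero

Answer: 15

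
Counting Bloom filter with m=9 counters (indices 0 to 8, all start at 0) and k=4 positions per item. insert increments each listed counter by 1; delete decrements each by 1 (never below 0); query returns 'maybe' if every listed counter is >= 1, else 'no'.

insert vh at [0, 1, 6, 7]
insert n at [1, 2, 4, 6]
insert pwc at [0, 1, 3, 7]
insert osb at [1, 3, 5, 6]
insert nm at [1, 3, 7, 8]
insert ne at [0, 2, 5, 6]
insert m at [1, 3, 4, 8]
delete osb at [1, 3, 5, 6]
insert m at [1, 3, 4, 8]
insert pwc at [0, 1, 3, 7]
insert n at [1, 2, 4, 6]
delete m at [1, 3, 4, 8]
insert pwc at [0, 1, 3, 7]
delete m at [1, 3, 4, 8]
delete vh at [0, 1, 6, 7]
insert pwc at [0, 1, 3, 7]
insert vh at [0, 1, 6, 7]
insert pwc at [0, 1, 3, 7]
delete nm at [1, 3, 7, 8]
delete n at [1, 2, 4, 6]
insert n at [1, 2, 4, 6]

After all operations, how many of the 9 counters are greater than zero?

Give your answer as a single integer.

Answer: 8

Derivation:
Step 1: insert vh at [0, 1, 6, 7] -> counters=[1,1,0,0,0,0,1,1,0]
Step 2: insert n at [1, 2, 4, 6] -> counters=[1,2,1,0,1,0,2,1,0]
Step 3: insert pwc at [0, 1, 3, 7] -> counters=[2,3,1,1,1,0,2,2,0]
Step 4: insert osb at [1, 3, 5, 6] -> counters=[2,4,1,2,1,1,3,2,0]
Step 5: insert nm at [1, 3, 7, 8] -> counters=[2,5,1,3,1,1,3,3,1]
Step 6: insert ne at [0, 2, 5, 6] -> counters=[3,5,2,3,1,2,4,3,1]
Step 7: insert m at [1, 3, 4, 8] -> counters=[3,6,2,4,2,2,4,3,2]
Step 8: delete osb at [1, 3, 5, 6] -> counters=[3,5,2,3,2,1,3,3,2]
Step 9: insert m at [1, 3, 4, 8] -> counters=[3,6,2,4,3,1,3,3,3]
Step 10: insert pwc at [0, 1, 3, 7] -> counters=[4,7,2,5,3,1,3,4,3]
Step 11: insert n at [1, 2, 4, 6] -> counters=[4,8,3,5,4,1,4,4,3]
Step 12: delete m at [1, 3, 4, 8] -> counters=[4,7,3,4,3,1,4,4,2]
Step 13: insert pwc at [0, 1, 3, 7] -> counters=[5,8,3,5,3,1,4,5,2]
Step 14: delete m at [1, 3, 4, 8] -> counters=[5,7,3,4,2,1,4,5,1]
Step 15: delete vh at [0, 1, 6, 7] -> counters=[4,6,3,4,2,1,3,4,1]
Step 16: insert pwc at [0, 1, 3, 7] -> counters=[5,7,3,5,2,1,3,5,1]
Step 17: insert vh at [0, 1, 6, 7] -> counters=[6,8,3,5,2,1,4,6,1]
Step 18: insert pwc at [0, 1, 3, 7] -> counters=[7,9,3,6,2,1,4,7,1]
Step 19: delete nm at [1, 3, 7, 8] -> counters=[7,8,3,5,2,1,4,6,0]
Step 20: delete n at [1, 2, 4, 6] -> counters=[7,7,2,5,1,1,3,6,0]
Step 21: insert n at [1, 2, 4, 6] -> counters=[7,8,3,5,2,1,4,6,0]
Final counters=[7,8,3,5,2,1,4,6,0] -> 8 nonzero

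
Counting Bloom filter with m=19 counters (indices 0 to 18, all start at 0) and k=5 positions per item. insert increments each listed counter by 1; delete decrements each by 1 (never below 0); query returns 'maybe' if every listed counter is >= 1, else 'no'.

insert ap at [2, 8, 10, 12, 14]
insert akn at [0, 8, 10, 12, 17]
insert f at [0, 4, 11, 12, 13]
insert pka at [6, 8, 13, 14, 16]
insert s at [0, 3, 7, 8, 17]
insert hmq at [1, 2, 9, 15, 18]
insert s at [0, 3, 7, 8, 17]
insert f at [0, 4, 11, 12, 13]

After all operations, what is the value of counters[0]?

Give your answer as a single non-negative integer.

Step 1: insert ap at [2, 8, 10, 12, 14] -> counters=[0,0,1,0,0,0,0,0,1,0,1,0,1,0,1,0,0,0,0]
Step 2: insert akn at [0, 8, 10, 12, 17] -> counters=[1,0,1,0,0,0,0,0,2,0,2,0,2,0,1,0,0,1,0]
Step 3: insert f at [0, 4, 11, 12, 13] -> counters=[2,0,1,0,1,0,0,0,2,0,2,1,3,1,1,0,0,1,0]
Step 4: insert pka at [6, 8, 13, 14, 16] -> counters=[2,0,1,0,1,0,1,0,3,0,2,1,3,2,2,0,1,1,0]
Step 5: insert s at [0, 3, 7, 8, 17] -> counters=[3,0,1,1,1,0,1,1,4,0,2,1,3,2,2,0,1,2,0]
Step 6: insert hmq at [1, 2, 9, 15, 18] -> counters=[3,1,2,1,1,0,1,1,4,1,2,1,3,2,2,1,1,2,1]
Step 7: insert s at [0, 3, 7, 8, 17] -> counters=[4,1,2,2,1,0,1,2,5,1,2,1,3,2,2,1,1,3,1]
Step 8: insert f at [0, 4, 11, 12, 13] -> counters=[5,1,2,2,2,0,1,2,5,1,2,2,4,3,2,1,1,3,1]
Final counters=[5,1,2,2,2,0,1,2,5,1,2,2,4,3,2,1,1,3,1] -> counters[0]=5

Answer: 5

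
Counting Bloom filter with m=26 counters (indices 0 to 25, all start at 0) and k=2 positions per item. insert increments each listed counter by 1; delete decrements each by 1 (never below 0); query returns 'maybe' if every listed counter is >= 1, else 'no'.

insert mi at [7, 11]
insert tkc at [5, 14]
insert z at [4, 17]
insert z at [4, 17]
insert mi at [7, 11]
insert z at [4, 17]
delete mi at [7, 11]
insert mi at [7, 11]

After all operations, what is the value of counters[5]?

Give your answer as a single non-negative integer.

Step 1: insert mi at [7, 11] -> counters=[0,0,0,0,0,0,0,1,0,0,0,1,0,0,0,0,0,0,0,0,0,0,0,0,0,0]
Step 2: insert tkc at [5, 14] -> counters=[0,0,0,0,0,1,0,1,0,0,0,1,0,0,1,0,0,0,0,0,0,0,0,0,0,0]
Step 3: insert z at [4, 17] -> counters=[0,0,0,0,1,1,0,1,0,0,0,1,0,0,1,0,0,1,0,0,0,0,0,0,0,0]
Step 4: insert z at [4, 17] -> counters=[0,0,0,0,2,1,0,1,0,0,0,1,0,0,1,0,0,2,0,0,0,0,0,0,0,0]
Step 5: insert mi at [7, 11] -> counters=[0,0,0,0,2,1,0,2,0,0,0,2,0,0,1,0,0,2,0,0,0,0,0,0,0,0]
Step 6: insert z at [4, 17] -> counters=[0,0,0,0,3,1,0,2,0,0,0,2,0,0,1,0,0,3,0,0,0,0,0,0,0,0]
Step 7: delete mi at [7, 11] -> counters=[0,0,0,0,3,1,0,1,0,0,0,1,0,0,1,0,0,3,0,0,0,0,0,0,0,0]
Step 8: insert mi at [7, 11] -> counters=[0,0,0,0,3,1,0,2,0,0,0,2,0,0,1,0,0,3,0,0,0,0,0,0,0,0]
Final counters=[0,0,0,0,3,1,0,2,0,0,0,2,0,0,1,0,0,3,0,0,0,0,0,0,0,0] -> counters[5]=1

Answer: 1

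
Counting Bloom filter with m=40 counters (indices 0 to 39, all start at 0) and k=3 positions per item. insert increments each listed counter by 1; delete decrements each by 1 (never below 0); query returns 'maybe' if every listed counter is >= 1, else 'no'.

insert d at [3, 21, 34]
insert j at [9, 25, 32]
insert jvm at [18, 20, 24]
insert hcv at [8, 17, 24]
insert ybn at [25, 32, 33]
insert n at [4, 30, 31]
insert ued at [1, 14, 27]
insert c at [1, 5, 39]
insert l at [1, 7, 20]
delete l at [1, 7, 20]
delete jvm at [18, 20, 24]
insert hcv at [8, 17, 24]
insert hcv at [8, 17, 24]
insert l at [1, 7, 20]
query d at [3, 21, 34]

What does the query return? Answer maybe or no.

Answer: maybe

Derivation:
Step 1: insert d at [3, 21, 34] -> counters=[0,0,0,1,0,0,0,0,0,0,0,0,0,0,0,0,0,0,0,0,0,1,0,0,0,0,0,0,0,0,0,0,0,0,1,0,0,0,0,0]
Step 2: insert j at [9, 25, 32] -> counters=[0,0,0,1,0,0,0,0,0,1,0,0,0,0,0,0,0,0,0,0,0,1,0,0,0,1,0,0,0,0,0,0,1,0,1,0,0,0,0,0]
Step 3: insert jvm at [18, 20, 24] -> counters=[0,0,0,1,0,0,0,0,0,1,0,0,0,0,0,0,0,0,1,0,1,1,0,0,1,1,0,0,0,0,0,0,1,0,1,0,0,0,0,0]
Step 4: insert hcv at [8, 17, 24] -> counters=[0,0,0,1,0,0,0,0,1,1,0,0,0,0,0,0,0,1,1,0,1,1,0,0,2,1,0,0,0,0,0,0,1,0,1,0,0,0,0,0]
Step 5: insert ybn at [25, 32, 33] -> counters=[0,0,0,1,0,0,0,0,1,1,0,0,0,0,0,0,0,1,1,0,1,1,0,0,2,2,0,0,0,0,0,0,2,1,1,0,0,0,0,0]
Step 6: insert n at [4, 30, 31] -> counters=[0,0,0,1,1,0,0,0,1,1,0,0,0,0,0,0,0,1,1,0,1,1,0,0,2,2,0,0,0,0,1,1,2,1,1,0,0,0,0,0]
Step 7: insert ued at [1, 14, 27] -> counters=[0,1,0,1,1,0,0,0,1,1,0,0,0,0,1,0,0,1,1,0,1,1,0,0,2,2,0,1,0,0,1,1,2,1,1,0,0,0,0,0]
Step 8: insert c at [1, 5, 39] -> counters=[0,2,0,1,1,1,0,0,1,1,0,0,0,0,1,0,0,1,1,0,1,1,0,0,2,2,0,1,0,0,1,1,2,1,1,0,0,0,0,1]
Step 9: insert l at [1, 7, 20] -> counters=[0,3,0,1,1,1,0,1,1,1,0,0,0,0,1,0,0,1,1,0,2,1,0,0,2,2,0,1,0,0,1,1,2,1,1,0,0,0,0,1]
Step 10: delete l at [1, 7, 20] -> counters=[0,2,0,1,1,1,0,0,1,1,0,0,0,0,1,0,0,1,1,0,1,1,0,0,2,2,0,1,0,0,1,1,2,1,1,0,0,0,0,1]
Step 11: delete jvm at [18, 20, 24] -> counters=[0,2,0,1,1,1,0,0,1,1,0,0,0,0,1,0,0,1,0,0,0,1,0,0,1,2,0,1,0,0,1,1,2,1,1,0,0,0,0,1]
Step 12: insert hcv at [8, 17, 24] -> counters=[0,2,0,1,1,1,0,0,2,1,0,0,0,0,1,0,0,2,0,0,0,1,0,0,2,2,0,1,0,0,1,1,2,1,1,0,0,0,0,1]
Step 13: insert hcv at [8, 17, 24] -> counters=[0,2,0,1,1,1,0,0,3,1,0,0,0,0,1,0,0,3,0,0,0,1,0,0,3,2,0,1,0,0,1,1,2,1,1,0,0,0,0,1]
Step 14: insert l at [1, 7, 20] -> counters=[0,3,0,1,1,1,0,1,3,1,0,0,0,0,1,0,0,3,0,0,1,1,0,0,3,2,0,1,0,0,1,1,2,1,1,0,0,0,0,1]
Query d: check counters[3]=1 counters[21]=1 counters[34]=1 -> maybe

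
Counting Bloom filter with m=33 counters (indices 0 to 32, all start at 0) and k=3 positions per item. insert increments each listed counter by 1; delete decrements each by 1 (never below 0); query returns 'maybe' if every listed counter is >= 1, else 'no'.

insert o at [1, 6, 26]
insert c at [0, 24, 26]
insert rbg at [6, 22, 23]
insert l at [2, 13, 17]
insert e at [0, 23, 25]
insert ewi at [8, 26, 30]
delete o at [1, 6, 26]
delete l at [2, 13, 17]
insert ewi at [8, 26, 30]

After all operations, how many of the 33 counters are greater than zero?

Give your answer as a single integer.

Step 1: insert o at [1, 6, 26] -> counters=[0,1,0,0,0,0,1,0,0,0,0,0,0,0,0,0,0,0,0,0,0,0,0,0,0,0,1,0,0,0,0,0,0]
Step 2: insert c at [0, 24, 26] -> counters=[1,1,0,0,0,0,1,0,0,0,0,0,0,0,0,0,0,0,0,0,0,0,0,0,1,0,2,0,0,0,0,0,0]
Step 3: insert rbg at [6, 22, 23] -> counters=[1,1,0,0,0,0,2,0,0,0,0,0,0,0,0,0,0,0,0,0,0,0,1,1,1,0,2,0,0,0,0,0,0]
Step 4: insert l at [2, 13, 17] -> counters=[1,1,1,0,0,0,2,0,0,0,0,0,0,1,0,0,0,1,0,0,0,0,1,1,1,0,2,0,0,0,0,0,0]
Step 5: insert e at [0, 23, 25] -> counters=[2,1,1,0,0,0,2,0,0,0,0,0,0,1,0,0,0,1,0,0,0,0,1,2,1,1,2,0,0,0,0,0,0]
Step 6: insert ewi at [8, 26, 30] -> counters=[2,1,1,0,0,0,2,0,1,0,0,0,0,1,0,0,0,1,0,0,0,0,1,2,1,1,3,0,0,0,1,0,0]
Step 7: delete o at [1, 6, 26] -> counters=[2,0,1,0,0,0,1,0,1,0,0,0,0,1,0,0,0,1,0,0,0,0,1,2,1,1,2,0,0,0,1,0,0]
Step 8: delete l at [2, 13, 17] -> counters=[2,0,0,0,0,0,1,0,1,0,0,0,0,0,0,0,0,0,0,0,0,0,1,2,1,1,2,0,0,0,1,0,0]
Step 9: insert ewi at [8, 26, 30] -> counters=[2,0,0,0,0,0,1,0,2,0,0,0,0,0,0,0,0,0,0,0,0,0,1,2,1,1,3,0,0,0,2,0,0]
Final counters=[2,0,0,0,0,0,1,0,2,0,0,0,0,0,0,0,0,0,0,0,0,0,1,2,1,1,3,0,0,0,2,0,0] -> 9 nonzero

Answer: 9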